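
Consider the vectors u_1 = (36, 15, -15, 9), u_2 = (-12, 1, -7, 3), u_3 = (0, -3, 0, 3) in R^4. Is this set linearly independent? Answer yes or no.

yes

Form the matrix with these vectors as rows and row reduce.
R2 ← R2 + (1/3)·R1: [0, 6, -12, 6]
R3 ← R3 + (1/2)·R2: [0, 0, -6, 6]
3 nonzero rows, so the 3 vectors span a space of dimension 3.
Since 3 = 3, the vectors are linearly independent.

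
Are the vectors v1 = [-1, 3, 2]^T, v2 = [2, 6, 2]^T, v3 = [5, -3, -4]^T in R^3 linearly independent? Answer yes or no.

no

Form the matrix with these vectors as rows and row reduce.
R2 ← R2 + (2)·R1: [0, 12, 6]
R3 ← R3 + (5)·R1: [0, 12, 6]
R3 ← R3 − R2: [0, 0, 0]
2 nonzero rows, so the 3 vectors span a space of dimension 2.
Since 2 < 3, the vectors are linearly dependent.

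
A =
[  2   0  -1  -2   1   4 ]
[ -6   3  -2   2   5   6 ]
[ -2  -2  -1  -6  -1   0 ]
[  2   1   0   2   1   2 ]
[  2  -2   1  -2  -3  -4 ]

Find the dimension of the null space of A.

3

Row reduce to echelon form.
R2 ← R2 + (3)·R1: [0, 3, -5, -4, 8, 18]
R3 ← R3 + R1: [0, -2, -2, -8, 0, 4]
R4 ← R4 − R1: [0, 1, 1, 4, 0, -2]
R5 ← R5 − R1: [0, -2, 2, 0, -4, -8]
R3 ← R3 + (2/3)·R2: [0, 0, -16/3, -32/3, 16/3, 16]
R4 ← R4 − (1/3)·R2: [0, 0, 8/3, 16/3, -8/3, -8]
R5 ← R5 + (2/3)·R2: [0, 0, -4/3, -8/3, 4/3, 4]
R4 ← R4 + (1/2)·R3: [0, 0, 0, 0, 0, 0]
R5 ← R5 − (1/4)·R3: [0, 0, 0, 0, 0, 0]
3 nonzero rows, so rank(A) = 3.
A has 6 columns; by rank–nullity, nullity = 6 − 3 = 3.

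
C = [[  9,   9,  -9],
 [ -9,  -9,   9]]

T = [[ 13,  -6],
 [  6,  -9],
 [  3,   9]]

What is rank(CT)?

1

First compute CT:
[[144, -216],
 [-144, 216]]
Now row reduce the product.
R2 ← R2 + R1: [0, 0]
1 nonzero row, so rank(CT) = 1.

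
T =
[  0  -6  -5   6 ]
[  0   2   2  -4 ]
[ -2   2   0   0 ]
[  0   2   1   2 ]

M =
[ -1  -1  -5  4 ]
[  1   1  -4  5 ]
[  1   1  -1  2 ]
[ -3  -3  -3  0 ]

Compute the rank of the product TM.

First compute TM:
[[-29, -29,  11, -40],
 [ 16,  16,   2,  14],
 [  4,   4,   2,   2],
 [ -3,  -3, -15,  12]]
Now row reduce the product.
R2 ← R2 + (16/29)·R1: [0, 0, 234/29, -234/29]
R3 ← R3 + (4/29)·R1: [0, 0, 102/29, -102/29]
R4 ← R4 − (3/29)·R1: [0, 0, -468/29, 468/29]
R3 ← R3 − (17/39)·R2: [0, 0, 0, 0]
R4 ← R4 + (2)·R2: [0, 0, 0, 0]
2 nonzero rows, so rank(TM) = 2.

2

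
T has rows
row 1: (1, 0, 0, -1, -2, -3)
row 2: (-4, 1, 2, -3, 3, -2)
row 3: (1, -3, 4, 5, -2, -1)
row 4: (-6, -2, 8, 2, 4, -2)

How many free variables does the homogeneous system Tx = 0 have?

Row reduce to echelon form.
R2 ← R2 + (4)·R1: [0, 1, 2, -7, -5, -14]
R3 ← R3 − R1: [0, -3, 4, 6, 0, 2]
R4 ← R4 + (6)·R1: [0, -2, 8, -4, -8, -20]
R3 ← R3 + (3)·R2: [0, 0, 10, -15, -15, -40]
R4 ← R4 + (2)·R2: [0, 0, 12, -18, -18, -48]
R4 ← R4 − (6/5)·R3: [0, 0, 0, 0, 0, 0]
3 nonzero rows, so rank(T) = 3.
T has 6 columns; by rank–nullity, nullity = 6 − 3 = 3.

3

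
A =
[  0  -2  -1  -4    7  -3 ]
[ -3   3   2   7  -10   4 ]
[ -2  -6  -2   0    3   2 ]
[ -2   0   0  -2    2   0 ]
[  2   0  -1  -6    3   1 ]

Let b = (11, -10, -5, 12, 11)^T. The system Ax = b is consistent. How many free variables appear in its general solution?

Row reduce the augmented matrix [A | b].
Swap R1 ↔ R2
R3 ← R3 − (2/3)·R1: [0, -8, -10/3, -14/3, 29/3, -2/3, 5/3]
R4 ← R4 − (2/3)·R1: [0, -2, -4/3, -20/3, 26/3, -8/3, 56/3]
R5 ← R5 + (2/3)·R1: [0, 2, 1/3, -4/3, -11/3, 11/3, 13/3]
R3 ← R3 − (4)·R2: [0, 0, 2/3, 34/3, -55/3, 34/3, -127/3]
R4 ← R4 − R2: [0, 0, -1/3, -8/3, 5/3, 1/3, 23/3]
R5 ← R5 + R2: [0, 0, -2/3, -16/3, 10/3, 2/3, 46/3]
R4 ← R4 + (1/2)·R3: [0, 0, 0, 3, -15/2, 6, -27/2]
R5 ← R5 + R3: [0, 0, 0, 6, -15, 12, -27]
R5 ← R5 − (2)·R4: [0, 0, 0, 0, 0, 0, 0]
The echelon form has 4 nonzero rows, and every pivot lies in the first 6 columns, so rank(A) = rank([A|b]) = 4.
The system is consistent.
Free variables = (unknowns) − (rank) = 6 − 4 = 2.

2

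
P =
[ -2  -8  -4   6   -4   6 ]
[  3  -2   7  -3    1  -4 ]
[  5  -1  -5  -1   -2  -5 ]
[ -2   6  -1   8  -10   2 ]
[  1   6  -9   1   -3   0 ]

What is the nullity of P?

Row reduce to echelon form.
R2 ← R2 + (3/2)·R1: [0, -14, 1, 6, -5, 5]
R3 ← R3 + (5/2)·R1: [0, -21, -15, 14, -12, 10]
R4 ← R4 − R1: [0, 14, 3, 2, -6, -4]
R5 ← R5 + (1/2)·R1: [0, 2, -11, 4, -5, 3]
R3 ← R3 − (3/2)·R2: [0, 0, -33/2, 5, -9/2, 5/2]
R4 ← R4 + R2: [0, 0, 4, 8, -11, 1]
R5 ← R5 + (1/7)·R2: [0, 0, -76/7, 34/7, -40/7, 26/7]
R4 ← R4 + (8/33)·R3: [0, 0, 0, 304/33, -133/11, 53/33]
R5 ← R5 − (152/231)·R3: [0, 0, 0, 362/231, -212/77, 478/231]
R5 ← R5 − (181/1064)·R4: [0, 0, 0, 0, -39/56, 273/152]
5 nonzero rows, so rank(P) = 5.
P has 6 columns; by rank–nullity, nullity = 6 − 5 = 1.

1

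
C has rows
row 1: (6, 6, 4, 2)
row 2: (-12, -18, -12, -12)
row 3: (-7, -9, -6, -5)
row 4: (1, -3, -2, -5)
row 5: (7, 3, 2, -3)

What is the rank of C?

Row reduce to echelon form.
R2 ← R2 + (2)·R1: [0, -6, -4, -8]
R3 ← R3 + (7/6)·R1: [0, -2, -4/3, -8/3]
R4 ← R4 − (1/6)·R1: [0, -4, -8/3, -16/3]
R5 ← R5 − (7/6)·R1: [0, -4, -8/3, -16/3]
R3 ← R3 − (1/3)·R2: [0, 0, 0, 0]
R4 ← R4 − (2/3)·R2: [0, 0, 0, 0]
R5 ← R5 − (2/3)·R2: [0, 0, 0, 0]
Echelon form has 2 nonzero rows, so rank(C) = 2.

2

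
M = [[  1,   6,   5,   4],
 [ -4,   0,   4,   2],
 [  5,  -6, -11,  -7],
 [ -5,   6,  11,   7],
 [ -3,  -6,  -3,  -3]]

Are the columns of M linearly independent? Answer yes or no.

no

Row reduce M to echelon form.
R2 ← R2 + (4)·R1: [0, 24, 24, 18]
R3 ← R3 − (5)·R1: [0, -36, -36, -27]
R4 ← R4 + (5)·R1: [0, 36, 36, 27]
R5 ← R5 + (3)·R1: [0, 12, 12, 9]
R3 ← R3 + (3/2)·R2: [0, 0, 0, 0]
R4 ← R4 − (3/2)·R2: [0, 0, 0, 0]
R5 ← R5 − (1/2)·R2: [0, 0, 0, 0]
2 pivots among 4 columns.
Only 2 < 4 pivot columns, so the columns are linearly dependent.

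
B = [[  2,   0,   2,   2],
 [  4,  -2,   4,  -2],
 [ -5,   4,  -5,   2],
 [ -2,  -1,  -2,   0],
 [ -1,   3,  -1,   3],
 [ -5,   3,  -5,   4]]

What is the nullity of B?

1

Row reduce to echelon form.
R2 ← R2 − (2)·R1: [0, -2, 0, -6]
R3 ← R3 + (5/2)·R1: [0, 4, 0, 7]
R4 ← R4 + R1: [0, -1, 0, 2]
R5 ← R5 + (1/2)·R1: [0, 3, 0, 4]
R6 ← R6 + (5/2)·R1: [0, 3, 0, 9]
R3 ← R3 + (2)·R2: [0, 0, 0, -5]
R4 ← R4 − (1/2)·R2: [0, 0, 0, 5]
R5 ← R5 + (3/2)·R2: [0, 0, 0, -5]
R6 ← R6 + (3/2)·R2: [0, 0, 0, 0]
R4 ← R4 + R3: [0, 0, 0, 0]
R5 ← R5 − R3: [0, 0, 0, 0]
3 nonzero rows, so rank(B) = 3.
B has 4 columns; by rank–nullity, nullity = 4 − 3 = 1.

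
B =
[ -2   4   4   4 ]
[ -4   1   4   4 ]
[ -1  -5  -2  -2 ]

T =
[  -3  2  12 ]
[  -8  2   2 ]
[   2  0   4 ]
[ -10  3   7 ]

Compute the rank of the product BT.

2

First compute BT:
[[-58,  16,  28],
 [-28,   6,  -2],
 [ 59, -18, -44]]
Now row reduce the product.
R2 ← R2 − (14/29)·R1: [0, -50/29, -450/29]
R3 ← R3 + (59/58)·R1: [0, -50/29, -450/29]
R3 ← R3 − R2: [0, 0, 0]
2 nonzero rows, so rank(BT) = 2.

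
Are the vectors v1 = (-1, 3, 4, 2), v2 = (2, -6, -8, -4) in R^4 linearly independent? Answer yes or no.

Form the matrix with these vectors as rows and row reduce.
R2 ← R2 + (2)·R1: [0, 0, 0, 0]
1 nonzero row, so the 2 vectors span a space of dimension 1.
Since 1 < 2, the vectors are linearly dependent.

no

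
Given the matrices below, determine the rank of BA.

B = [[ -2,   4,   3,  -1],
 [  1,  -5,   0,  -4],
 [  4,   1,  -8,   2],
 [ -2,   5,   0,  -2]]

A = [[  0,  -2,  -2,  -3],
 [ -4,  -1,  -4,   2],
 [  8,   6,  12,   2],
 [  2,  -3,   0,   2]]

3

First compute BA:
[[  6,  21,  24,  18],
 [ 12,  15,  18, -21],
 [-64, -63, -108, -22],
 [-24,   5, -16,  12]]
Now row reduce the product.
R2 ← R2 − (2)·R1: [0, -27, -30, -57]
R3 ← R3 + (32/3)·R1: [0, 161, 148, 170]
R4 ← R4 + (4)·R1: [0, 89, 80, 84]
R3 ← R3 + (161/27)·R2: [0, 0, -278/9, -1529/9]
R4 ← R4 + (89/27)·R2: [0, 0, -170/9, -935/9]
R4 ← R4 − (85/139)·R3: [0, 0, 0, 0]
3 nonzero rows, so rank(BA) = 3.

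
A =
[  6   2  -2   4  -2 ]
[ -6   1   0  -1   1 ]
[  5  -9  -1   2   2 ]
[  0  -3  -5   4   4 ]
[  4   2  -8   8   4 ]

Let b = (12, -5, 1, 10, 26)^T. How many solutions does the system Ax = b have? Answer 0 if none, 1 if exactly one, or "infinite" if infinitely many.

Row reduce the augmented matrix [A | b].
R2 ← R2 + R1: [0, 3, -2, 3, -1, 7]
R3 ← R3 − (5/6)·R1: [0, -32/3, 2/3, -4/3, 11/3, -9]
R5 ← R5 − (2/3)·R1: [0, 2/3, -20/3, 16/3, 16/3, 18]
R3 ← R3 + (32/9)·R2: [0, 0, -58/9, 28/3, 1/9, 143/9]
R4 ← R4 + R2: [0, 0, -7, 7, 3, 17]
R5 ← R5 − (2/9)·R2: [0, 0, -56/9, 14/3, 50/9, 148/9]
R4 ← R4 − (63/58)·R3: [0, 0, 0, -91/29, 167/58, -15/58]
R5 ← R5 − (28/29)·R3: [0, 0, 0, -126/29, 158/29, 32/29]
R5 ← R5 − (18/13)·R4: [0, 0, 0, 0, 19/13, 19/13]
The echelon form has 5 nonzero rows, and every pivot lies in the first 5 columns, so rank(A) = rank([A|b]) = 5.
The system is consistent.
rank = 5 = number of unknowns, so the solution is unique.

1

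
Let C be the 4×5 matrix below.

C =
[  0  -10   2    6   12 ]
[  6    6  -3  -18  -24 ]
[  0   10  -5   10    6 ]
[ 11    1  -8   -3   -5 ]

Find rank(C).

Row reduce to echelon form.
Swap R1 ↔ R2
R4 ← R4 − (11/6)·R1: [0, -10, -5/2, 30, 39]
R3 ← R3 + R2: [0, 0, -3, 16, 18]
R4 ← R4 − R2: [0, 0, -9/2, 24, 27]
R4 ← R4 − (3/2)·R3: [0, 0, 0, 0, 0]
Echelon form has 3 nonzero rows, so rank(C) = 3.

3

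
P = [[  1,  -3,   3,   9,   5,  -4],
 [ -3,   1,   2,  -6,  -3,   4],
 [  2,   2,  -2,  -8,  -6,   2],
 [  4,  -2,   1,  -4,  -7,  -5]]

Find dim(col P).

Row reduce to echelon form.
R2 ← R2 + (3)·R1: [0, -8, 11, 21, 12, -8]
R3 ← R3 − (2)·R1: [0, 8, -8, -26, -16, 10]
R4 ← R4 − (4)·R1: [0, 10, -11, -40, -27, 11]
R3 ← R3 + R2: [0, 0, 3, -5, -4, 2]
R4 ← R4 + (5/4)·R2: [0, 0, 11/4, -55/4, -12, 1]
R4 ← R4 − (11/12)·R3: [0, 0, 0, -55/6, -25/3, -5/6]
Echelon form has 4 nonzero rows, so rank(P) = 4.
The column space has dimension equal to the rank: 4.

4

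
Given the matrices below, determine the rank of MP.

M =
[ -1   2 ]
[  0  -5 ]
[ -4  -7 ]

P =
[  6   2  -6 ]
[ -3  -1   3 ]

First compute MP:
[[-12,  -4,  12],
 [ 15,   5, -15],
 [ -3,  -1,   3]]
Now row reduce the product.
R2 ← R2 + (5/4)·R1: [0, 0, 0]
R3 ← R3 − (1/4)·R1: [0, 0, 0]
1 nonzero row, so rank(MP) = 1.

1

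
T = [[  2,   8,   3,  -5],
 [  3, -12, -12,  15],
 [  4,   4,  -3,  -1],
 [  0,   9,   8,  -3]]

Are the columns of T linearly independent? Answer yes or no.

Row reduce T to echelon form.
R2 ← R2 − (3/2)·R1: [0, -24, -33/2, 45/2]
R3 ← R3 − (2)·R1: [0, -12, -9, 9]
R3 ← R3 − (1/2)·R2: [0, 0, -3/4, -9/4]
R4 ← R4 + (3/8)·R2: [0, 0, 29/16, 87/16]
R4 ← R4 + (29/12)·R3: [0, 0, 0, 0]
3 pivots among 4 columns.
Only 3 < 4 pivot columns, so the columns are linearly dependent.

no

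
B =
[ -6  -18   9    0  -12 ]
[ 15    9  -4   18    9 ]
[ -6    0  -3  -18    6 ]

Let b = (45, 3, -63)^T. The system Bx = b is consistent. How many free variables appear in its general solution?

Row reduce the augmented matrix [B | b].
R2 ← R2 + (5/2)·R1: [0, -36, 37/2, 18, -21, 231/2]
R3 ← R3 − R1: [0, 18, -12, -18, 18, -108]
R3 ← R3 + (1/2)·R2: [0, 0, -11/4, -9, 15/2, -201/4]
The echelon form has 3 nonzero rows, and every pivot lies in the first 5 columns, so rank(B) = rank([B|b]) = 3.
The system is consistent.
Free variables = (unknowns) − (rank) = 5 − 3 = 2.

2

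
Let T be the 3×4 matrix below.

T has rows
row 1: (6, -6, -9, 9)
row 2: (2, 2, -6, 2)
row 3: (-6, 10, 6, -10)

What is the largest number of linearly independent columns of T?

2

Row reduce to echelon form.
R2 ← R2 − (1/3)·R1: [0, 4, -3, -1]
R3 ← R3 + R1: [0, 4, -3, -1]
R3 ← R3 − R2: [0, 0, 0, 0]
Echelon form has 2 nonzero rows, so rank(T) = 2.
The rank gives the maximum number of linearly independent columns: 2.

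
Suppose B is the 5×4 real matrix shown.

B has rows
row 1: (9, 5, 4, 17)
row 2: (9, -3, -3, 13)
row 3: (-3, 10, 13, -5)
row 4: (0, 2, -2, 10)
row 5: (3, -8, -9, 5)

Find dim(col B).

4

Row reduce to echelon form.
R2 ← R2 − R1: [0, -8, -7, -4]
R3 ← R3 + (1/3)·R1: [0, 35/3, 43/3, 2/3]
R5 ← R5 − (1/3)·R1: [0, -29/3, -31/3, -2/3]
R3 ← R3 + (35/24)·R2: [0, 0, 33/8, -31/6]
R4 ← R4 + (1/4)·R2: [0, 0, -15/4, 9]
R5 ← R5 − (29/24)·R2: [0, 0, -15/8, 25/6]
R4 ← R4 + (10/11)·R3: [0, 0, 0, 142/33]
R5 ← R5 + (5/11)·R3: [0, 0, 0, 20/11]
R5 ← R5 − (30/71)·R4: [0, 0, 0, 0]
Echelon form has 4 nonzero rows, so rank(B) = 4.
The column space has dimension equal to the rank: 4.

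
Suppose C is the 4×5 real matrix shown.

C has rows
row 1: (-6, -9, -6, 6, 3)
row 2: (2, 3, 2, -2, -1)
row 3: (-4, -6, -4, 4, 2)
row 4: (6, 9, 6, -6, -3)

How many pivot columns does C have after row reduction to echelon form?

1

Row reduce to echelon form.
R2 ← R2 + (1/3)·R1: [0, 0, 0, 0, 0]
R3 ← R3 − (2/3)·R1: [0, 0, 0, 0, 0]
R4 ← R4 + R1: [0, 0, 0, 0, 0]
Echelon form has 1 nonzero row, so rank(C) = 1.
Each nonzero row contributes one pivot column: 1 pivot columns.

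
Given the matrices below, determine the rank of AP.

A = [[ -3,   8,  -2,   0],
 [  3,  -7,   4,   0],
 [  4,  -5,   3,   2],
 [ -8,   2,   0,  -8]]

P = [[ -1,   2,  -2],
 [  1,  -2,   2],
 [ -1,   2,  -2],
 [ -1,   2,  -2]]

First compute AP:
[[ 13, -26,  26],
 [-14,  28, -28],
 [-14,  28, -28],
 [ 18, -36,  36]]
Now row reduce the product.
R2 ← R2 + (14/13)·R1: [0, 0, 0]
R3 ← R3 + (14/13)·R1: [0, 0, 0]
R4 ← R4 − (18/13)·R1: [0, 0, 0]
1 nonzero row, so rank(AP) = 1.

1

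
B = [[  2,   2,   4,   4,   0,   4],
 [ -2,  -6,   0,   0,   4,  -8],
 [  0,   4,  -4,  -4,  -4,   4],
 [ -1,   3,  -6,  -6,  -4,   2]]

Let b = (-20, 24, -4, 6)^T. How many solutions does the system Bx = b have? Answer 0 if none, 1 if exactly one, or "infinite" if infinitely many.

infinite

Row reduce the augmented matrix [B | b].
R2 ← R2 + R1: [0, -4, 4, 4, 4, -4, 4]
R4 ← R4 + (1/2)·R1: [0, 4, -4, -4, -4, 4, -4]
R3 ← R3 + R2: [0, 0, 0, 0, 0, 0, 0]
R4 ← R4 + R2: [0, 0, 0, 0, 0, 0, 0]
The echelon form has 2 nonzero rows, and every pivot lies in the first 6 columns, so rank(B) = rank([B|b]) = 2.
The system is consistent.
rank = 2 < 6 unknowns, so there are infinitely many solutions.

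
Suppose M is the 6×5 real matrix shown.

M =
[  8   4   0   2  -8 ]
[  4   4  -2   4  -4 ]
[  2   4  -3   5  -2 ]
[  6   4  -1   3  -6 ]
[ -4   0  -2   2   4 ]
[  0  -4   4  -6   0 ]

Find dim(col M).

Row reduce to echelon form.
R2 ← R2 − (1/2)·R1: [0, 2, -2, 3, 0]
R3 ← R3 − (1/4)·R1: [0, 3, -3, 9/2, 0]
R4 ← R4 − (3/4)·R1: [0, 1, -1, 3/2, 0]
R5 ← R5 + (1/2)·R1: [0, 2, -2, 3, 0]
R3 ← R3 − (3/2)·R2: [0, 0, 0, 0, 0]
R4 ← R4 − (1/2)·R2: [0, 0, 0, 0, 0]
R5 ← R5 − R2: [0, 0, 0, 0, 0]
R6 ← R6 + (2)·R2: [0, 0, 0, 0, 0]
Echelon form has 2 nonzero rows, so rank(M) = 2.
The column space has dimension equal to the rank: 2.

2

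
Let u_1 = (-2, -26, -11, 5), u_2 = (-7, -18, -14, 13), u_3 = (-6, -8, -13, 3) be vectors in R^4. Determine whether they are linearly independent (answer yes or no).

yes

Form the matrix with these vectors as rows and row reduce.
R2 ← R2 − (7/2)·R1: [0, 73, 49/2, -9/2]
R3 ← R3 − (3)·R1: [0, 70, 20, -12]
R3 ← R3 − (70/73)·R2: [0, 0, -255/73, -561/73]
3 nonzero rows, so the 3 vectors span a space of dimension 3.
Since 3 = 3, the vectors are linearly independent.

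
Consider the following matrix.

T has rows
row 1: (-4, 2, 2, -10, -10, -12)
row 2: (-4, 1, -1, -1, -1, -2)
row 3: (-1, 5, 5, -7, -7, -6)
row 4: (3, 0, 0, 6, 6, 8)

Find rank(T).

3

Row reduce to echelon form.
R2 ← R2 − R1: [0, -1, -3, 9, 9, 10]
R3 ← R3 − (1/4)·R1: [0, 9/2, 9/2, -9/2, -9/2, -3]
R4 ← R4 + (3/4)·R1: [0, 3/2, 3/2, -3/2, -3/2, -1]
R3 ← R3 + (9/2)·R2: [0, 0, -9, 36, 36, 42]
R4 ← R4 + (3/2)·R2: [0, 0, -3, 12, 12, 14]
R4 ← R4 − (1/3)·R3: [0, 0, 0, 0, 0, 0]
Echelon form has 3 nonzero rows, so rank(T) = 3.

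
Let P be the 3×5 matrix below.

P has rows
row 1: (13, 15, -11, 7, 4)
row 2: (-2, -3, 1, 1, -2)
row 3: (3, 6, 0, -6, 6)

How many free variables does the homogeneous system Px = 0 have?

Row reduce to echelon form.
R2 ← R2 + (2/13)·R1: [0, -9/13, -9/13, 27/13, -18/13]
R3 ← R3 − (3/13)·R1: [0, 33/13, 33/13, -99/13, 66/13]
R3 ← R3 + (11/3)·R2: [0, 0, 0, 0, 0]
2 nonzero rows, so rank(P) = 2.
P has 5 columns; by rank–nullity, nullity = 5 − 2 = 3.

3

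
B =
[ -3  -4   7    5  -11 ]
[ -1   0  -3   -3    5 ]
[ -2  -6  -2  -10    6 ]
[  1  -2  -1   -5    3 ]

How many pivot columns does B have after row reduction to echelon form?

3

Row reduce to echelon form.
R2 ← R2 − (1/3)·R1: [0, 4/3, -16/3, -14/3, 26/3]
R3 ← R3 − (2/3)·R1: [0, -10/3, -20/3, -40/3, 40/3]
R4 ← R4 + (1/3)·R1: [0, -10/3, 4/3, -10/3, -2/3]
R3 ← R3 + (5/2)·R2: [0, 0, -20, -25, 35]
R4 ← R4 + (5/2)·R2: [0, 0, -12, -15, 21]
R4 ← R4 − (3/5)·R3: [0, 0, 0, 0, 0]
Echelon form has 3 nonzero rows, so rank(B) = 3.
Each nonzero row contributes one pivot column: 3 pivot columns.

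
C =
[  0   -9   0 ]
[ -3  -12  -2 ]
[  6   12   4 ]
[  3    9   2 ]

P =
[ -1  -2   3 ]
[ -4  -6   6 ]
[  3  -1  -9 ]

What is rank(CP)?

First compute CP:
[[ 36,  54, -54],
 [ 45,  80, -63],
 [-42, -88,  54],
 [-33, -62,  45]]
Now row reduce the product.
R2 ← R2 − (5/4)·R1: [0, 25/2, 9/2]
R3 ← R3 + (7/6)·R1: [0, -25, -9]
R4 ← R4 + (11/12)·R1: [0, -25/2, -9/2]
R3 ← R3 + (2)·R2: [0, 0, 0]
R4 ← R4 + R2: [0, 0, 0]
2 nonzero rows, so rank(CP) = 2.

2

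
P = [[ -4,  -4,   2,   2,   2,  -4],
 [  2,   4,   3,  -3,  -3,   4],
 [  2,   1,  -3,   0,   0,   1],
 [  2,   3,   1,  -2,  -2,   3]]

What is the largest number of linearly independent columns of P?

2

Row reduce to echelon form.
R2 ← R2 + (1/2)·R1: [0, 2, 4, -2, -2, 2]
R3 ← R3 + (1/2)·R1: [0, -1, -2, 1, 1, -1]
R4 ← R4 + (1/2)·R1: [0, 1, 2, -1, -1, 1]
R3 ← R3 + (1/2)·R2: [0, 0, 0, 0, 0, 0]
R4 ← R4 − (1/2)·R2: [0, 0, 0, 0, 0, 0]
Echelon form has 2 nonzero rows, so rank(P) = 2.
The rank gives the maximum number of linearly independent columns: 2.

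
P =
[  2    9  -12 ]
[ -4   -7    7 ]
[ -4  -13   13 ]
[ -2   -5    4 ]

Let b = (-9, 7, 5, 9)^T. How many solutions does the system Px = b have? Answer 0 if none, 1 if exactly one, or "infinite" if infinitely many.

Row reduce the augmented matrix [P | b].
R2 ← R2 + (2)·R1: [0, 11, -17, -11]
R3 ← R3 + (2)·R1: [0, 5, -11, -13]
R4 ← R4 + R1: [0, 4, -8, 0]
R3 ← R3 − (5/11)·R2: [0, 0, -36/11, -8]
R4 ← R4 − (4/11)·R2: [0, 0, -20/11, 4]
R4 ← R4 − (5/9)·R3: [0, 0, 0, 76/9]
The echelon form has 4 nonzero rows; the last pivot sits in the augmented column, so rank(P) = 3 but rank([P|b]) = 4.
Since the ranks differ, the system is inconsistent.
It has no solutions.

0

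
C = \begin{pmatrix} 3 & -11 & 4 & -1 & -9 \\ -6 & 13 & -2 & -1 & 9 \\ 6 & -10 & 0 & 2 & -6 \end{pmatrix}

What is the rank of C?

Row reduce to echelon form.
R2 ← R2 + (2)·R1: [0, -9, 6, -3, -9]
R3 ← R3 − (2)·R1: [0, 12, -8, 4, 12]
R3 ← R3 + (4/3)·R2: [0, 0, 0, 0, 0]
Echelon form has 2 nonzero rows, so rank(C) = 2.

2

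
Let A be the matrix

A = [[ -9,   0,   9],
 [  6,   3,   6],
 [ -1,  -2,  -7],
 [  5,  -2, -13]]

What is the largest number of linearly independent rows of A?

2

Row reduce to echelon form.
R2 ← R2 + (2/3)·R1: [0, 3, 12]
R3 ← R3 − (1/9)·R1: [0, -2, -8]
R4 ← R4 + (5/9)·R1: [0, -2, -8]
R3 ← R3 + (2/3)·R2: [0, 0, 0]
R4 ← R4 + (2/3)·R2: [0, 0, 0]
Echelon form has 2 nonzero rows, so rank(A) = 2.
The rank gives the maximum number of linearly independent rows: 2.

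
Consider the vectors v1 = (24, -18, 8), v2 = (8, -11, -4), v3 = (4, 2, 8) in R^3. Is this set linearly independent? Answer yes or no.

no

Form the matrix with these vectors as rows and row reduce.
R2 ← R2 − (1/3)·R1: [0, -5, -20/3]
R3 ← R3 − (1/6)·R1: [0, 5, 20/3]
R3 ← R3 + R2: [0, 0, 0]
2 nonzero rows, so the 3 vectors span a space of dimension 2.
Since 2 < 3, the vectors are linearly dependent.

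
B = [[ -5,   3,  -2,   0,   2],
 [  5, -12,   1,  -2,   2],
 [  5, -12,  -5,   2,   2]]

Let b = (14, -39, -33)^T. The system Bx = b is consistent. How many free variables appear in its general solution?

Row reduce the augmented matrix [B | b].
R2 ← R2 + R1: [0, -9, -1, -2, 4, -25]
R3 ← R3 + R1: [0, -9, -7, 2, 4, -19]
R3 ← R3 − R2: [0, 0, -6, 4, 0, 6]
The echelon form has 3 nonzero rows, and every pivot lies in the first 5 columns, so rank(B) = rank([B|b]) = 3.
The system is consistent.
Free variables = (unknowns) − (rank) = 5 − 3 = 2.

2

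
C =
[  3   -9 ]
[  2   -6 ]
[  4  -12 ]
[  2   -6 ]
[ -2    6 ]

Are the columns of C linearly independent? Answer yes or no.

Row reduce C to echelon form.
R2 ← R2 − (2/3)·R1: [0, 0]
R3 ← R3 − (4/3)·R1: [0, 0]
R4 ← R4 − (2/3)·R1: [0, 0]
R5 ← R5 + (2/3)·R1: [0, 0]
1 pivot among 2 columns.
Only 1 < 2 pivot columns, so the columns are linearly dependent.

no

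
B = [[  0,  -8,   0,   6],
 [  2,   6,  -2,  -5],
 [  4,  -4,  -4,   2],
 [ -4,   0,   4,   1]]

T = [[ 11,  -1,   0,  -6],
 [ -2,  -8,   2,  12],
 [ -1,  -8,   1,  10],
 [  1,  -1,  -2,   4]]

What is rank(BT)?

2

First compute BT:
[[ 22,  58, -28, -72],
 [  7, -29,  20,  20],
 [ 58,  58, -16, -104],
 [-47, -29,   2,  68]]
Now row reduce the product.
R2 ← R2 − (7/22)·R1: [0, -522/11, 318/11, 472/11]
R3 ← R3 − (29/11)·R1: [0, -1044/11, 636/11, 944/11]
R4 ← R4 + (47/22)·R1: [0, 1044/11, -636/11, -944/11]
R3 ← R3 − (2)·R2: [0, 0, 0, 0]
R4 ← R4 + (2)·R2: [0, 0, 0, 0]
2 nonzero rows, so rank(BT) = 2.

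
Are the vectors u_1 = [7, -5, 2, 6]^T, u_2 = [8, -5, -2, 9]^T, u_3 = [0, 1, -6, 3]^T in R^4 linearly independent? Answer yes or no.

Form the matrix with these vectors as rows and row reduce.
R2 ← R2 − (8/7)·R1: [0, 5/7, -30/7, 15/7]
R3 ← R3 − (7/5)·R2: [0, 0, 0, 0]
2 nonzero rows, so the 3 vectors span a space of dimension 2.
Since 2 < 3, the vectors are linearly dependent.

no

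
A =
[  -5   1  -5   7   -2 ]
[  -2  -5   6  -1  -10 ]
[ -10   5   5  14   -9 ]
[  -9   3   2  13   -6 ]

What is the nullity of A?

1

Row reduce to echelon form.
R2 ← R2 − (2/5)·R1: [0, -27/5, 8, -19/5, -46/5]
R3 ← R3 − (2)·R1: [0, 3, 15, 0, -5]
R4 ← R4 − (9/5)·R1: [0, 6/5, 11, 2/5, -12/5]
R3 ← R3 + (5/9)·R2: [0, 0, 175/9, -19/9, -91/9]
R4 ← R4 + (2/9)·R2: [0, 0, 115/9, -4/9, -40/9]
R4 ← R4 − (23/35)·R3: [0, 0, 0, 33/35, 11/5]
4 nonzero rows, so rank(A) = 4.
A has 5 columns; by rank–nullity, nullity = 5 − 4 = 1.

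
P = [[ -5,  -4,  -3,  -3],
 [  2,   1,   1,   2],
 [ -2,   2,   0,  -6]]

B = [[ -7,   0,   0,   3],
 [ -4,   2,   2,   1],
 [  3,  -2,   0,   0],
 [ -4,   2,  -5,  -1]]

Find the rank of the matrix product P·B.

2

First compute PB:
[[ 54,  -8,   7, -16],
 [-23,   4,  -8,   5],
 [ 30,  -8,  34,   2]]
Now row reduce the product.
R2 ← R2 + (23/54)·R1: [0, 16/27, -271/54, -49/27]
R3 ← R3 − (5/9)·R1: [0, -32/9, 271/9, 98/9]
R3 ← R3 + (6)·R2: [0, 0, 0, 0]
2 nonzero rows, so rank(PB) = 2.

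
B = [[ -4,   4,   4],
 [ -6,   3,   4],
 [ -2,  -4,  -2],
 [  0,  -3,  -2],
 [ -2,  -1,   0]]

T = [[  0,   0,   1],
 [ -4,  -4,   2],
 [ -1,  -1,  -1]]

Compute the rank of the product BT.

2

First compute BT:
[[-20, -20,   0],
 [-16, -16,  -4],
 [ 18,  18,  -8],
 [ 14,  14,  -4],
 [  4,   4,  -4]]
Now row reduce the product.
R2 ← R2 − (4/5)·R1: [0, 0, -4]
R3 ← R3 + (9/10)·R1: [0, 0, -8]
R4 ← R4 + (7/10)·R1: [0, 0, -4]
R5 ← R5 + (1/5)·R1: [0, 0, -4]
R3 ← R3 − (2)·R2: [0, 0, 0]
R4 ← R4 − R2: [0, 0, 0]
R5 ← R5 − R2: [0, 0, 0]
2 nonzero rows, so rank(BT) = 2.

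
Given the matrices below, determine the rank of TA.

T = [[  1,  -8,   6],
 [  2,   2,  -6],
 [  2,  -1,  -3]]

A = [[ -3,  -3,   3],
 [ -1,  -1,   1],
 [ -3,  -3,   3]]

1

First compute TA:
[[-13, -13,  13],
 [ 10,  10, -10],
 [  4,   4,  -4]]
Now row reduce the product.
R2 ← R2 + (10/13)·R1: [0, 0, 0]
R3 ← R3 + (4/13)·R1: [0, 0, 0]
1 nonzero row, so rank(TA) = 1.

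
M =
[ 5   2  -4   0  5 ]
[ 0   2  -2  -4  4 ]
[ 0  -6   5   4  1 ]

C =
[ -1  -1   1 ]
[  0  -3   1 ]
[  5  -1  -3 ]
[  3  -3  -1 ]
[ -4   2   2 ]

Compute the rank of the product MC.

2

First compute MC:
[[-45,   3,  29],
 [-38,  16,  20],
 [ 33,   3, -23]]
Now row reduce the product.
R2 ← R2 − (38/45)·R1: [0, 202/15, -202/45]
R3 ← R3 + (11/15)·R1: [0, 26/5, -26/15]
R3 ← R3 − (39/101)·R2: [0, 0, 0]
2 nonzero rows, so rank(MC) = 2.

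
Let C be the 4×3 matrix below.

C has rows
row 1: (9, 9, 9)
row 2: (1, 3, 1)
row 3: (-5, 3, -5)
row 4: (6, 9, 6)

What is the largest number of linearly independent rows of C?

Row reduce to echelon form.
R2 ← R2 − (1/9)·R1: [0, 2, 0]
R3 ← R3 + (5/9)·R1: [0, 8, 0]
R4 ← R4 − (2/3)·R1: [0, 3, 0]
R3 ← R3 − (4)·R2: [0, 0, 0]
R4 ← R4 − (3/2)·R2: [0, 0, 0]
Echelon form has 2 nonzero rows, so rank(C) = 2.
The rank gives the maximum number of linearly independent rows: 2.

2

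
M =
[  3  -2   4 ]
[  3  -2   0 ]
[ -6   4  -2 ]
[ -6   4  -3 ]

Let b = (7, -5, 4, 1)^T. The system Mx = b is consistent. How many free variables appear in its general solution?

Row reduce the augmented matrix [M | b].
R2 ← R2 − R1: [0, 0, -4, -12]
R3 ← R3 + (2)·R1: [0, 0, 6, 18]
R4 ← R4 + (2)·R1: [0, 0, 5, 15]
R3 ← R3 + (3/2)·R2: [0, 0, 0, 0]
R4 ← R4 + (5/4)·R2: [0, 0, 0, 0]
The echelon form has 2 nonzero rows, and every pivot lies in the first 3 columns, so rank(M) = rank([M|b]) = 2.
The system is consistent.
Free variables = (unknowns) − (rank) = 3 − 2 = 1.

1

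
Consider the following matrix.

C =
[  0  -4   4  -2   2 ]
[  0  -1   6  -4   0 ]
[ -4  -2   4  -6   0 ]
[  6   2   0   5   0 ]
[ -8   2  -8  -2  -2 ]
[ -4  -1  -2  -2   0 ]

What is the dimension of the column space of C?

3

Row reduce to echelon form.
Swap R1 ↔ R3
R4 ← R4 + (3/2)·R1: [0, -1, 6, -4, 0]
R5 ← R5 − (2)·R1: [0, 6, -16, 10, -2]
R6 ← R6 − R1: [0, 1, -6, 4, 0]
R3 ← R3 − (4)·R2: [0, 0, -20, 14, 2]
R4 ← R4 − R2: [0, 0, 0, 0, 0]
R5 ← R5 + (6)·R2: [0, 0, 20, -14, -2]
R6 ← R6 + R2: [0, 0, 0, 0, 0]
R5 ← R5 + R3: [0, 0, 0, 0, 0]
Echelon form has 3 nonzero rows, so rank(C) = 3.
The column space has dimension equal to the rank: 3.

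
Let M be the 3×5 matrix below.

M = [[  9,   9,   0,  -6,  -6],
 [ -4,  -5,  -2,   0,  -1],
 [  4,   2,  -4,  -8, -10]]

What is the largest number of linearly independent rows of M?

2

Row reduce to echelon form.
R2 ← R2 + (4/9)·R1: [0, -1, -2, -8/3, -11/3]
R3 ← R3 − (4/9)·R1: [0, -2, -4, -16/3, -22/3]
R3 ← R3 − (2)·R2: [0, 0, 0, 0, 0]
Echelon form has 2 nonzero rows, so rank(M) = 2.
The rank gives the maximum number of linearly independent rows: 2.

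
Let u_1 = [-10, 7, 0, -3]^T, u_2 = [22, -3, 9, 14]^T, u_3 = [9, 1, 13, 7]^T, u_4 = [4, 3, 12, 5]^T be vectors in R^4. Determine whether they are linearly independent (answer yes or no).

Form the matrix with these vectors as rows and row reduce.
R2 ← R2 + (11/5)·R1: [0, 62/5, 9, 37/5]
R3 ← R3 + (9/10)·R1: [0, 73/10, 13, 43/10]
R4 ← R4 + (2/5)·R1: [0, 29/5, 12, 19/5]
R3 ← R3 − (73/124)·R2: [0, 0, 955/124, -7/124]
R4 ← R4 − (29/62)·R2: [0, 0, 483/62, 21/62]
R4 ← R4 − (966/955)·R3: [0, 0, 0, 378/955]
4 nonzero rows, so the 4 vectors span a space of dimension 4.
Since 4 = 4, the vectors are linearly independent.

yes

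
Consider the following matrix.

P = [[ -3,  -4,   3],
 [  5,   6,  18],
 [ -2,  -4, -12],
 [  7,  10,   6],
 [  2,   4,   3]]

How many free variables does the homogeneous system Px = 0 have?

0

Row reduce to echelon form.
R2 ← R2 + (5/3)·R1: [0, -2/3, 23]
R3 ← R3 − (2/3)·R1: [0, -4/3, -14]
R4 ← R4 + (7/3)·R1: [0, 2/3, 13]
R5 ← R5 + (2/3)·R1: [0, 4/3, 5]
R3 ← R3 − (2)·R2: [0, 0, -60]
R4 ← R4 + R2: [0, 0, 36]
R5 ← R5 + (2)·R2: [0, 0, 51]
R4 ← R4 + (3/5)·R3: [0, 0, 0]
R5 ← R5 + (17/20)·R3: [0, 0, 0]
3 nonzero rows, so rank(P) = 3.
P has 3 columns; by rank–nullity, nullity = 3 − 3 = 0.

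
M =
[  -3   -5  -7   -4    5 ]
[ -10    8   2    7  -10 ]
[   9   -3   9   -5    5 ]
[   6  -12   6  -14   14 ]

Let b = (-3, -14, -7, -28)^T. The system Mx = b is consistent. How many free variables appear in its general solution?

Row reduce the augmented matrix [M | b].
R2 ← R2 − (10/3)·R1: [0, 74/3, 76/3, 61/3, -80/3, -4]
R3 ← R3 + (3)·R1: [0, -18, -12, -17, 20, -16]
R4 ← R4 + (2)·R1: [0, -22, -8, -22, 24, -34]
R3 ← R3 + (27/37)·R2: [0, 0, 240/37, -80/37, 20/37, -700/37]
R4 ← R4 + (33/37)·R2: [0, 0, 540/37, -143/37, 8/37, -1390/37]
R4 ← R4 − (9/4)·R3: [0, 0, 0, 1, -1, 5]
The echelon form has 4 nonzero rows, and every pivot lies in the first 5 columns, so rank(M) = rank([M|b]) = 4.
The system is consistent.
Free variables = (unknowns) − (rank) = 5 − 4 = 1.

1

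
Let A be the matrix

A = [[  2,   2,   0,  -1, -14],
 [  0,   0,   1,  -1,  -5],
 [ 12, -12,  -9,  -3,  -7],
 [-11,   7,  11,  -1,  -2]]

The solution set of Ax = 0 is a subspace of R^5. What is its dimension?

2

Row reduce to echelon form.
R3 ← R3 − (6)·R1: [0, -24, -9, 3, 77]
R4 ← R4 + (11/2)·R1: [0, 18, 11, -13/2, -79]
Swap R2 ↔ R3
R4 ← R4 + (3/4)·R2: [0, 0, 17/4, -17/4, -85/4]
R4 ← R4 − (17/4)·R3: [0, 0, 0, 0, 0]
3 nonzero rows, so rank(A) = 3.
A has 5 columns; by rank–nullity, nullity = 5 − 3 = 2.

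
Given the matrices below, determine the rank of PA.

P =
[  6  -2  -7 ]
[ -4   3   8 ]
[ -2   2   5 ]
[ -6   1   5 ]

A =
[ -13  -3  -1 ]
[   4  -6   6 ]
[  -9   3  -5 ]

2

First compute PA:
[[-23, -27,  17],
 [ -8,  18, -18],
 [-11,   9, -11],
 [ 37,  27, -13]]
Now row reduce the product.
R2 ← R2 − (8/23)·R1: [0, 630/23, -550/23]
R3 ← R3 − (11/23)·R1: [0, 504/23, -440/23]
R4 ← R4 + (37/23)·R1: [0, -378/23, 330/23]
R3 ← R3 − (4/5)·R2: [0, 0, 0]
R4 ← R4 + (3/5)·R2: [0, 0, 0]
2 nonzero rows, so rank(PA) = 2.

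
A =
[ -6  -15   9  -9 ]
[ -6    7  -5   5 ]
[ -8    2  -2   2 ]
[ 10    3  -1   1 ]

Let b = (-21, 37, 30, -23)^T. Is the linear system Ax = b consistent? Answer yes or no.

yes

Row reduce the augmented matrix [A | b].
R2 ← R2 − R1: [0, 22, -14, 14, 58]
R3 ← R3 − (4/3)·R1: [0, 22, -14, 14, 58]
R4 ← R4 + (5/3)·R1: [0, -22, 14, -14, -58]
R3 ← R3 − R2: [0, 0, 0, 0, 0]
R4 ← R4 + R2: [0, 0, 0, 0, 0]
The echelon form has 2 nonzero rows, and every pivot lies in the first 4 columns, so rank(A) = rank([A|b]) = 2.
The system is consistent.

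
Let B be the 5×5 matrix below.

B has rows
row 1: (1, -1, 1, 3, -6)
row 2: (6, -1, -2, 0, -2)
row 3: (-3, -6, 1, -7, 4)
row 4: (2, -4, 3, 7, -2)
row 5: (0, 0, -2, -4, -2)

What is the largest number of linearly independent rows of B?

Row reduce to echelon form.
R2 ← R2 − (6)·R1: [0, 5, -8, -18, 34]
R3 ← R3 + (3)·R1: [0, -9, 4, 2, -14]
R4 ← R4 − (2)·R1: [0, -2, 1, 1, 10]
R3 ← R3 + (9/5)·R2: [0, 0, -52/5, -152/5, 236/5]
R4 ← R4 + (2/5)·R2: [0, 0, -11/5, -31/5, 118/5]
R4 ← R4 − (11/52)·R3: [0, 0, 0, 3/13, 177/13]
R5 ← R5 − (5/26)·R3: [0, 0, 0, 24/13, -144/13]
R5 ← R5 − (8)·R4: [0, 0, 0, 0, -120]
Echelon form has 5 nonzero rows, so rank(B) = 5.
The rank gives the maximum number of linearly independent rows: 5.

5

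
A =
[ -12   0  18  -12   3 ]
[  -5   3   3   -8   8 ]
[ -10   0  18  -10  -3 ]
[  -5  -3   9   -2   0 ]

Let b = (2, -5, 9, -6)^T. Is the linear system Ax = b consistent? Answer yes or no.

no

Row reduce the augmented matrix [A | b].
R2 ← R2 − (5/12)·R1: [0, 3, -9/2, -3, 27/4, -35/6]
R3 ← R3 − (5/6)·R1: [0, 0, 3, 0, -11/2, 22/3]
R4 ← R4 − (5/12)·R1: [0, -3, 3/2, 3, -5/4, -41/6]
R4 ← R4 + R2: [0, 0, -3, 0, 11/2, -38/3]
R4 ← R4 + R3: [0, 0, 0, 0, 0, -16/3]
The echelon form has 4 nonzero rows; the last pivot sits in the augmented column, so rank(A) = 3 but rank([A|b]) = 4.
Since the ranks differ, the system is inconsistent.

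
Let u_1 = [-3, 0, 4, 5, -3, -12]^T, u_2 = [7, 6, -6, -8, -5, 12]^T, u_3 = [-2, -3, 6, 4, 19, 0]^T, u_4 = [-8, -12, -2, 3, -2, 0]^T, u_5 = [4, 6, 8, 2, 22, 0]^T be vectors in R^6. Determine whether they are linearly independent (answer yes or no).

no

Form the matrix with these vectors as rows and row reduce.
R2 ← R2 + (7/3)·R1: [0, 6, 10/3, 11/3, -12, -16]
R3 ← R3 − (2/3)·R1: [0, -3, 10/3, 2/3, 21, 8]
R4 ← R4 − (8/3)·R1: [0, -12, -38/3, -31/3, 6, 32]
R5 ← R5 + (4/3)·R1: [0, 6, 40/3, 26/3, 18, -16]
R3 ← R3 + (1/2)·R2: [0, 0, 5, 5/2, 15, 0]
R4 ← R4 + (2)·R2: [0, 0, -6, -3, -18, 0]
R5 ← R5 − R2: [0, 0, 10, 5, 30, 0]
R4 ← R4 + (6/5)·R3: [0, 0, 0, 0, 0, 0]
R5 ← R5 − (2)·R3: [0, 0, 0, 0, 0, 0]
3 nonzero rows, so the 5 vectors span a space of dimension 3.
Since 3 < 5, the vectors are linearly dependent.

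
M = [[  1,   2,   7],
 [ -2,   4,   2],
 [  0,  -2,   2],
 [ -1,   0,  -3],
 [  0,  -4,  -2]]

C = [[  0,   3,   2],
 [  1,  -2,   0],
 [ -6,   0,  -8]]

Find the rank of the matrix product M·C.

2

First compute MC:
[[-40,  -1, -54],
 [ -8, -14, -20],
 [-14,   4, -16],
 [ 18,  -3,  22],
 [  8,   8,  16]]
Now row reduce the product.
R2 ← R2 − (1/5)·R1: [0, -69/5, -46/5]
R3 ← R3 − (7/20)·R1: [0, 87/20, 29/10]
R4 ← R4 + (9/20)·R1: [0, -69/20, -23/10]
R5 ← R5 + (1/5)·R1: [0, 39/5, 26/5]
R3 ← R3 + (29/92)·R2: [0, 0, 0]
R4 ← R4 − (1/4)·R2: [0, 0, 0]
R5 ← R5 + (13/23)·R2: [0, 0, 0]
2 nonzero rows, so rank(MC) = 2.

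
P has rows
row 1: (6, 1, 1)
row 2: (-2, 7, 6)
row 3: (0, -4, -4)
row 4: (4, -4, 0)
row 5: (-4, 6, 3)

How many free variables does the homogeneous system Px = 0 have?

0

Row reduce to echelon form.
R2 ← R2 + (1/3)·R1: [0, 22/3, 19/3]
R4 ← R4 − (2/3)·R1: [0, -14/3, -2/3]
R5 ← R5 + (2/3)·R1: [0, 20/3, 11/3]
R3 ← R3 + (6/11)·R2: [0, 0, -6/11]
R4 ← R4 + (7/11)·R2: [0, 0, 37/11]
R5 ← R5 − (10/11)·R2: [0, 0, -23/11]
R4 ← R4 + (37/6)·R3: [0, 0, 0]
R5 ← R5 − (23/6)·R3: [0, 0, 0]
3 nonzero rows, so rank(P) = 3.
P has 3 columns; by rank–nullity, nullity = 3 − 3 = 0.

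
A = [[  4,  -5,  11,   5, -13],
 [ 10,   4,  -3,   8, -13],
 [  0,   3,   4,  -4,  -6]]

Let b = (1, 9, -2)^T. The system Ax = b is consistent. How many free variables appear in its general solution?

2

Row reduce the augmented matrix [A | b].
R2 ← R2 − (5/2)·R1: [0, 33/2, -61/2, -9/2, 39/2, 13/2]
R3 ← R3 − (2/11)·R2: [0, 0, 105/11, -35/11, -105/11, -35/11]
The echelon form has 3 nonzero rows, and every pivot lies in the first 5 columns, so rank(A) = rank([A|b]) = 3.
The system is consistent.
Free variables = (unknowns) − (rank) = 5 − 3 = 2.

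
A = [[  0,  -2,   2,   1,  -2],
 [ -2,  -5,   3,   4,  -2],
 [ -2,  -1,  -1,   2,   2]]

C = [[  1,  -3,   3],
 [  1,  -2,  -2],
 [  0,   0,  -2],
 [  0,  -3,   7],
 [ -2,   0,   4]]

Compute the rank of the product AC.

First compute AC:
[[  2,   1,  -1],
 [ -3,   4,  18],
 [ -7,   2,  20]]
Now row reduce the product.
R2 ← R2 + (3/2)·R1: [0, 11/2, 33/2]
R3 ← R3 + (7/2)·R1: [0, 11/2, 33/2]
R3 ← R3 − R2: [0, 0, 0]
2 nonzero rows, so rank(AC) = 2.

2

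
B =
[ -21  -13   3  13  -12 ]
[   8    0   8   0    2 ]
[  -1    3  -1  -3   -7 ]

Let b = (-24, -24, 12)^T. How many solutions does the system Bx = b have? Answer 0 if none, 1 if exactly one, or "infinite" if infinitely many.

infinite

Row reduce the augmented matrix [B | b].
R2 ← R2 + (8/21)·R1: [0, -104/21, 64/7, 104/21, -18/7, -232/7]
R3 ← R3 − (1/21)·R1: [0, 76/21, -8/7, -76/21, -45/7, 92/7]
R3 ← R3 + (19/26)·R2: [0, 0, 72/13, 0, -108/13, -144/13]
The echelon form has 3 nonzero rows, and every pivot lies in the first 5 columns, so rank(B) = rank([B|b]) = 3.
The system is consistent.
rank = 3 < 5 unknowns, so there are infinitely many solutions.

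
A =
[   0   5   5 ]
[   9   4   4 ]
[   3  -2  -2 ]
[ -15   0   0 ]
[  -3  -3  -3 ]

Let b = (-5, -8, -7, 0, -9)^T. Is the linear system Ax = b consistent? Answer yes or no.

Row reduce the augmented matrix [A | b].
Swap R1 ↔ R2
R3 ← R3 − (1/3)·R1: [0, -10/3, -10/3, -13/3]
R4 ← R4 + (5/3)·R1: [0, 20/3, 20/3, -40/3]
R5 ← R5 + (1/3)·R1: [0, -5/3, -5/3, -35/3]
R3 ← R3 + (2/3)·R2: [0, 0, 0, -23/3]
R4 ← R4 − (4/3)·R2: [0, 0, 0, -20/3]
R5 ← R5 + (1/3)·R2: [0, 0, 0, -40/3]
R4 ← R4 − (20/23)·R3: [0, 0, 0, 0]
R5 ← R5 − (40/23)·R3: [0, 0, 0, 0]
The echelon form has 3 nonzero rows; the last pivot sits in the augmented column, so rank(A) = 2 but rank([A|b]) = 3.
Since the ranks differ, the system is inconsistent.

no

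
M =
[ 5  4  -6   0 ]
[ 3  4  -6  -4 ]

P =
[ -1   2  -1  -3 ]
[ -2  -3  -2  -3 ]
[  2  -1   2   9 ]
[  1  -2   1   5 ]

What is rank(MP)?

2

First compute MP:
[[-25,   4, -25, -81],
 [-27,   8, -27, -95]]
Now row reduce the product.
R2 ← R2 − (27/25)·R1: [0, 92/25, 0, -188/25]
2 nonzero rows, so rank(MP) = 2.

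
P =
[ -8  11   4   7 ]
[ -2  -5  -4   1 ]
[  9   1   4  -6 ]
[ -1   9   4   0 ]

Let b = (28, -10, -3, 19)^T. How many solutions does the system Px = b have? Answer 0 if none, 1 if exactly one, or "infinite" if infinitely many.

1

Row reduce the augmented matrix [P | b].
R2 ← R2 − (1/4)·R1: [0, -31/4, -5, -3/4, -17]
R3 ← R3 + (9/8)·R1: [0, 107/8, 17/2, 15/8, 57/2]
R4 ← R4 − (1/8)·R1: [0, 61/8, 7/2, -7/8, 31/2]
R3 ← R3 + (107/62)·R2: [0, 0, -4/31, 18/31, -26/31]
R4 ← R4 + (61/62)·R2: [0, 0, -44/31, -50/31, -38/31]
R4 ← R4 − (11)·R3: [0, 0, 0, -8, 8]
The echelon form has 4 nonzero rows, and every pivot lies in the first 4 columns, so rank(P) = rank([P|b]) = 4.
The system is consistent.
rank = 4 = number of unknowns, so the solution is unique.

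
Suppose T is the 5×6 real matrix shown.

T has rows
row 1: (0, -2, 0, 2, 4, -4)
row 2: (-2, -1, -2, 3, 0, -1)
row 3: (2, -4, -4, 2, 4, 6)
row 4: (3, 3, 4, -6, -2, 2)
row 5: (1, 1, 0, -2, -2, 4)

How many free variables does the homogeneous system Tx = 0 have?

3

Row reduce to echelon form.
Swap R1 ↔ R2
R3 ← R3 + R1: [0, -5, -6, 5, 4, 5]
R4 ← R4 + (3/2)·R1: [0, 3/2, 1, -3/2, -2, 1/2]
R5 ← R5 + (1/2)·R1: [0, 1/2, -1, -1/2, -2, 7/2]
R3 ← R3 − (5/2)·R2: [0, 0, -6, 0, -6, 15]
R4 ← R4 + (3/4)·R2: [0, 0, 1, 0, 1, -5/2]
R5 ← R5 + (1/4)·R2: [0, 0, -1, 0, -1, 5/2]
R4 ← R4 + (1/6)·R3: [0, 0, 0, 0, 0, 0]
R5 ← R5 − (1/6)·R3: [0, 0, 0, 0, 0, 0]
3 nonzero rows, so rank(T) = 3.
T has 6 columns; by rank–nullity, nullity = 6 − 3 = 3.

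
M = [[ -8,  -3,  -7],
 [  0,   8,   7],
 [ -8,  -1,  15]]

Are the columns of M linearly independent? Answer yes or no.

Row reduce M to echelon form.
R3 ← R3 − R1: [0, 2, 22]
R3 ← R3 − (1/4)·R2: [0, 0, 81/4]
3 pivots among 3 columns.
Every column is a pivot column, so the columns are linearly independent.

yes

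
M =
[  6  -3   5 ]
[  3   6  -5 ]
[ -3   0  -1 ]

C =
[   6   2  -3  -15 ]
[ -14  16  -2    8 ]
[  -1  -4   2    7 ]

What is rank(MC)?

First compute MC:
[[ 73, -56,  -2, -79],
 [-61, 122, -31, -32],
 [-17,  -2,   7,  38]]
Now row reduce the product.
R2 ← R2 + (61/73)·R1: [0, 5490/73, -2385/73, -7155/73]
R3 ← R3 + (17/73)·R1: [0, -1098/73, 477/73, 1431/73]
R3 ← R3 + (1/5)·R2: [0, 0, 0, 0]
2 nonzero rows, so rank(MC) = 2.

2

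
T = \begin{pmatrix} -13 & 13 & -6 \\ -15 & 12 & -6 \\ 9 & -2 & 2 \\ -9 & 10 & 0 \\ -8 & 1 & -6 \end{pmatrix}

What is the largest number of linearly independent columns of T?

3

Row reduce to echelon form.
R2 ← R2 − (15/13)·R1: [0, -3, 12/13]
R3 ← R3 + (9/13)·R1: [0, 7, -28/13]
R4 ← R4 − (9/13)·R1: [0, 1, 54/13]
R5 ← R5 − (8/13)·R1: [0, -7, -30/13]
R3 ← R3 + (7/3)·R2: [0, 0, 0]
R4 ← R4 + (1/3)·R2: [0, 0, 58/13]
R5 ← R5 − (7/3)·R2: [0, 0, -58/13]
Swap R3 ↔ R4
R5 ← R5 + R3: [0, 0, 0]
Echelon form has 3 nonzero rows, so rank(T) = 3.
The rank gives the maximum number of linearly independent columns: 3.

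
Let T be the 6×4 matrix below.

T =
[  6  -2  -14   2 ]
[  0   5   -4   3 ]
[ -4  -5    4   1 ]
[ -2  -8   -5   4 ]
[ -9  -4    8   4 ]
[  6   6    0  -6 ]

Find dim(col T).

4

Row reduce to echelon form.
R3 ← R3 + (2/3)·R1: [0, -19/3, -16/3, 7/3]
R4 ← R4 + (1/3)·R1: [0, -26/3, -29/3, 14/3]
R5 ← R5 + (3/2)·R1: [0, -7, -13, 7]
R6 ← R6 − R1: [0, 8, 14, -8]
R3 ← R3 + (19/15)·R2: [0, 0, -52/5, 92/15]
R4 ← R4 + (26/15)·R2: [0, 0, -83/5, 148/15]
R5 ← R5 + (7/5)·R2: [0, 0, -93/5, 56/5]
R6 ← R6 − (8/5)·R2: [0, 0, 102/5, -64/5]
R4 ← R4 − (83/52)·R3: [0, 0, 0, 1/13]
R5 ← R5 − (93/52)·R3: [0, 0, 0, 3/13]
R6 ← R6 + (51/26)·R3: [0, 0, 0, -10/13]
R5 ← R5 − (3)·R4: [0, 0, 0, 0]
R6 ← R6 + (10)·R4: [0, 0, 0, 0]
Echelon form has 4 nonzero rows, so rank(T) = 4.
The column space has dimension equal to the rank: 4.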